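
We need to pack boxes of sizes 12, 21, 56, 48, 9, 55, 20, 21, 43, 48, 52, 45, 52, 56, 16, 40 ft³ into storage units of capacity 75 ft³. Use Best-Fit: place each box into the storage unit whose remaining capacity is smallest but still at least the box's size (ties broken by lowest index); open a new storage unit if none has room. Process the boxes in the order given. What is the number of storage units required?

10 storage units

12 ft³ → storage unit 1 (remaining 63 ft³)
21 ft³ → storage unit 1 (remaining 42 ft³)
56 ft³ → storage unit 2 (remaining 19 ft³)
48 ft³ → storage unit 3 (remaining 27 ft³)
9 ft³ → storage unit 2 (remaining 10 ft³)
55 ft³ → storage unit 4 (remaining 20 ft³)
20 ft³ → storage unit 4 (remaining 0 ft³)
21 ft³ → storage unit 3 (remaining 6 ft³)
43 ft³ → storage unit 5 (remaining 32 ft³)
48 ft³ → storage unit 6 (remaining 27 ft³)
52 ft³ → storage unit 7 (remaining 23 ft³)
45 ft³ → storage unit 8 (remaining 30 ft³)
52 ft³ → storage unit 9 (remaining 23 ft³)
56 ft³ → storage unit 10 (remaining 19 ft³)
16 ft³ → storage unit 10 (remaining 3 ft³)
40 ft³ → storage unit 1 (remaining 2 ft³)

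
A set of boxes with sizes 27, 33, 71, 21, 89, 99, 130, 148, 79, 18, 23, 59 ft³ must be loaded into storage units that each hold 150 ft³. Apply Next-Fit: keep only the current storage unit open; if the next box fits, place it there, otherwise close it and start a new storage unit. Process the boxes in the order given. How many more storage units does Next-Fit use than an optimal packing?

1

Next-Fit: [27,33,71] [21,89] [99] [130] [148] [79,18,23] [59] → 7 storage units.
Total size 797 ft³; any packing needs at least ⌈797/150⌉ = 6 storage units.
An optimal packing achieves that bound: [148] [130,18] [99,33] [89,59] [79,71] [27,23,21] → 6 storage units.
Excess: 7 − 6 = 1.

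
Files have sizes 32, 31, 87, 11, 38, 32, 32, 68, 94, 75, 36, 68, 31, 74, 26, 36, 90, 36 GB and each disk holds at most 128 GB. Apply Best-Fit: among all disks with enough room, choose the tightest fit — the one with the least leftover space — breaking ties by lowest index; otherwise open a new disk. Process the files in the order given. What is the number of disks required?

9 disks

32 GB → disk 1 (remaining 96 GB)
31 GB → disk 1 (remaining 65 GB)
87 GB → disk 2 (remaining 41 GB)
11 GB → disk 2 (remaining 30 GB)
38 GB → disk 1 (remaining 27 GB)
32 GB → disk 3 (remaining 96 GB)
32 GB → disk 3 (remaining 64 GB)
68 GB → disk 4 (remaining 60 GB)
94 GB → disk 5 (remaining 34 GB)
75 GB → disk 6 (remaining 53 GB)
36 GB → disk 6 (remaining 17 GB)
68 GB → disk 7 (remaining 60 GB)
31 GB → disk 5 (remaining 3 GB)
74 GB → disk 8 (remaining 54 GB)
26 GB → disk 1 (remaining 1 GB)
36 GB → disk 8 (remaining 18 GB)
90 GB → disk 9 (remaining 38 GB)
36 GB → disk 9 (remaining 2 GB)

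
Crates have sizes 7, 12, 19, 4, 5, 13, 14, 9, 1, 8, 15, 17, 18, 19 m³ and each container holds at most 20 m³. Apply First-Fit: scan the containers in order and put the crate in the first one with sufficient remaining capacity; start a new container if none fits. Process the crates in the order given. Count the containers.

10

Put 7 m³ in container 1; 13 m³ remain.
Put 12 m³ in container 1; 1 m³ remain.
Put 19 m³ in container 2; 1 m³ remain.
Put 4 m³ in container 3; 16 m³ remain.
Put 5 m³ in container 3; 11 m³ remain.
Put 13 m³ in container 4; 7 m³ remain.
Put 14 m³ in container 5; 6 m³ remain.
Put 9 m³ in container 3; 2 m³ remain.
Put 1 m³ in container 1; 0 m³ remain.
Put 8 m³ in container 6; 12 m³ remain.
Put 15 m³ in container 7; 5 m³ remain.
Put 17 m³ in container 8; 3 m³ remain.
Put 18 m³ in container 9; 2 m³ remain.
Put 19 m³ in container 10; 1 m³ remain.
Final containers: [7,12,1] [19] [4,5,9] [13] [14] [8] [15] [17] [18] [19].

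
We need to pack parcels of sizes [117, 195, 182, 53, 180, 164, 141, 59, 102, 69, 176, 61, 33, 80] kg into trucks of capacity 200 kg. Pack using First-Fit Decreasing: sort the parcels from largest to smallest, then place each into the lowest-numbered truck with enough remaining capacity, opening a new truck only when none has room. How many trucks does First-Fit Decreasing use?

9

Sorted descending: 195, 182, 180, 176, 164, 141, 117, 102, 80, 69, 61, 59, 53, 33.
Put 195 kg in truck 1; 5 kg remain.
Put 182 kg in truck 2; 18 kg remain.
Put 180 kg in truck 3; 20 kg remain.
Put 176 kg in truck 4; 24 kg remain.
Put 164 kg in truck 5; 36 kg remain.
Put 141 kg in truck 6; 59 kg remain.
Put 117 kg in truck 7; 83 kg remain.
Put 102 kg in truck 8; 98 kg remain.
Put 80 kg in truck 7; 3 kg remain.
Put 69 kg in truck 8; 29 kg remain.
Put 61 kg in truck 9; 139 kg remain.
Put 59 kg in truck 6; 0 kg remain.
Put 53 kg in truck 9; 86 kg remain.
Put 33 kg in truck 5; 3 kg remain.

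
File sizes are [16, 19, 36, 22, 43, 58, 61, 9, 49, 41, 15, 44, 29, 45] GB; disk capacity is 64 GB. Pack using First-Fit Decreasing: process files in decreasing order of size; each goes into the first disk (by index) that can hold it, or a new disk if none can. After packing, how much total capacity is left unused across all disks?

Sorted descending: 61, 58, 49, 45, 44, 43, 41, 36, 29, 22, 19, 16, 15, 9.
61 GB → disk 1 (remaining 3 GB)
58 GB → disk 2 (remaining 6 GB)
49 GB → disk 3 (remaining 15 GB)
45 GB → disk 4 (remaining 19 GB)
44 GB → disk 5 (remaining 20 GB)
43 GB → disk 6 (remaining 21 GB)
41 GB → disk 7 (remaining 23 GB)
36 GB → disk 8 (remaining 28 GB)
29 GB → disk 9 (remaining 35 GB)
22 GB → disk 7 (remaining 1 GB)
19 GB → disk 4 (remaining 0 GB)
16 GB → disk 5 (remaining 4 GB)
15 GB → disk 3 (remaining 0 GB)
9 GB → disk 6 (remaining 12 GB)
9 disks × 64 GB = 576 GB; used 487 GB; unused 89 GB.

89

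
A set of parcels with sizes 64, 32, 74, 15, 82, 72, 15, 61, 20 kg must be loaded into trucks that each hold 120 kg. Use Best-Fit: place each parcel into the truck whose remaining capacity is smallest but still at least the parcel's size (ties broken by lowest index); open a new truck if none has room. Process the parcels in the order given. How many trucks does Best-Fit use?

5

truck 1: place 64 kg, 56 kg left
truck 1: place 32 kg, 24 kg left
truck 2: place 74 kg, 46 kg left
truck 1: place 15 kg, 9 kg left
truck 3: place 82 kg, 38 kg left
truck 4: place 72 kg, 48 kg left
truck 3: place 15 kg, 23 kg left
truck 5: place 61 kg, 59 kg left
truck 3: place 20 kg, 3 kg left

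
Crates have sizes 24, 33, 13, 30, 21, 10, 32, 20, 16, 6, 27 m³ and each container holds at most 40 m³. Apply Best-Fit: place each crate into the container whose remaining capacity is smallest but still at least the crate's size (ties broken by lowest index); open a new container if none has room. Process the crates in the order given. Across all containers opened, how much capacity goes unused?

Put 24 m³ in container 1; 16 m³ remain.
Put 33 m³ in container 2; 7 m³ remain.
Put 13 m³ in container 1; 3 m³ remain.
Put 30 m³ in container 3; 10 m³ remain.
Put 21 m³ in container 4; 19 m³ remain.
Put 10 m³ in container 3; 0 m³ remain.
Put 32 m³ in container 5; 8 m³ remain.
Put 20 m³ in container 6; 20 m³ remain.
Put 16 m³ in container 4; 3 m³ remain.
Put 6 m³ in container 2; 1 m³ remain.
Put 27 m³ in container 7; 13 m³ remain.
7 containers × 40 m³ = 280 m³; used 232 m³; unused 48 m³.

48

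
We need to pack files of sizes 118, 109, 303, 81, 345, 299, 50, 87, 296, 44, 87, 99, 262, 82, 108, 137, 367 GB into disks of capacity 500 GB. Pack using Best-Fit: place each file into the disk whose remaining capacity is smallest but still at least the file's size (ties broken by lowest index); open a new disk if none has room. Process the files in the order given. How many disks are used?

Put 118 GB in disk 1; 382 GB remain.
Put 109 GB in disk 1; 273 GB remain.
Put 303 GB in disk 2; 197 GB remain.
Put 81 GB in disk 2; 116 GB remain.
Put 345 GB in disk 3; 155 GB remain.
Put 299 GB in disk 4; 201 GB remain.
Put 50 GB in disk 2; 66 GB remain.
Put 87 GB in disk 3; 68 GB remain.
Put 296 GB in disk 5; 204 GB remain.
Put 44 GB in disk 2; 22 GB remain.
Put 87 GB in disk 4; 114 GB remain.
Put 99 GB in disk 4; 15 GB remain.
Put 262 GB in disk 1; 11 GB remain.
Put 82 GB in disk 5; 122 GB remain.
Put 108 GB in disk 5; 14 GB remain.
Put 137 GB in disk 6; 363 GB remain.
Put 367 GB in disk 7; 133 GB remain.
Final disks: [118,109,262] [303,81,50,44] [345,87] [299,87,99] [296,82,108] [137] [367].

7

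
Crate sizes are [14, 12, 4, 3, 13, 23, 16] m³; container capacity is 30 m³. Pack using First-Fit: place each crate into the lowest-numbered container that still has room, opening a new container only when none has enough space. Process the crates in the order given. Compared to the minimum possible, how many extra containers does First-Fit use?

First-Fit: [14,12,4] [3,13] [23] [16] → 4 containers.
Total size 85 m³; any packing needs at least ⌈85/30⌉ = 3 containers.
An optimal packing achieves that bound: [23,4,3] [16,14] [13,12] → 3 containers.
Excess: 4 − 3 = 1.

1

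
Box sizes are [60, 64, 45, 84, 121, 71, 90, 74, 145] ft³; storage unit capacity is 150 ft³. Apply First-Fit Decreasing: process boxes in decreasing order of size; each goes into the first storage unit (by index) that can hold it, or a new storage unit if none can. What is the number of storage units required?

Sorted descending: 145, 121, 90, 84, 74, 71, 64, 60, 45.
145 ft³ → storage unit 1 (remaining 5 ft³)
121 ft³ → storage unit 2 (remaining 29 ft³)
90 ft³ → storage unit 3 (remaining 60 ft³)
84 ft³ → storage unit 4 (remaining 66 ft³)
74 ft³ → storage unit 5 (remaining 76 ft³)
71 ft³ → storage unit 5 (remaining 5 ft³)
64 ft³ → storage unit 4 (remaining 2 ft³)
60 ft³ → storage unit 3 (remaining 0 ft³)
45 ft³ → storage unit 6 (remaining 105 ft³)

6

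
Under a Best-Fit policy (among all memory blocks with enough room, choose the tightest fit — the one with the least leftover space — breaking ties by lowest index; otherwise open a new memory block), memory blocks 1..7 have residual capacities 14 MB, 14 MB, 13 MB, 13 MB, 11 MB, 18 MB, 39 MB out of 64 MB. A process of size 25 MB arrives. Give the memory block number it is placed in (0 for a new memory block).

7

Memory blocks with room: memory block 7 (39 MB).
Tightest fit is memory block 7 with 39 MB free.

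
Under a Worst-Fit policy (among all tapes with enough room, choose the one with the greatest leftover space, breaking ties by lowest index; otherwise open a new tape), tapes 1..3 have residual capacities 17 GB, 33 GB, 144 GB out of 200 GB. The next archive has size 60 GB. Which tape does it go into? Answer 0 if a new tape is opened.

3

Tapes with room: tape 3 (144 GB).
Most room is tape 3 with 144 GB free.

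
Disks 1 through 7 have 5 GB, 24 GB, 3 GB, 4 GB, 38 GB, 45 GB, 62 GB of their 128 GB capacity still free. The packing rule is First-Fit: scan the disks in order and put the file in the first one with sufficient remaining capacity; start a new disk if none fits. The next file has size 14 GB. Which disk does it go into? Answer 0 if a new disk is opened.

Disks with room: disk 2 (24 GB), disk 5 (38 GB), disk 6 (45 GB), disk 7 (62 GB).
The first with room is disk 2.

2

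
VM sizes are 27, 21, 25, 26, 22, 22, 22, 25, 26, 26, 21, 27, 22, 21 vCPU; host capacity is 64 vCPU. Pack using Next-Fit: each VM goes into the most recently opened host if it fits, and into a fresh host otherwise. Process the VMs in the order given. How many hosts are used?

7

Put 27 vCPU in host 1; 37 vCPU remain.
Put 21 vCPU in host 1; 16 vCPU remain.
Put 25 vCPU in host 2; 39 vCPU remain.
Put 26 vCPU in host 2; 13 vCPU remain.
Put 22 vCPU in host 3; 42 vCPU remain.
Put 22 vCPU in host 3; 20 vCPU remain.
Put 22 vCPU in host 4; 42 vCPU remain.
Put 25 vCPU in host 4; 17 vCPU remain.
Put 26 vCPU in host 5; 38 vCPU remain.
Put 26 vCPU in host 5; 12 vCPU remain.
Put 21 vCPU in host 6; 43 vCPU remain.
Put 27 vCPU in host 6; 16 vCPU remain.
Put 22 vCPU in host 7; 42 vCPU remain.
Put 21 vCPU in host 7; 21 vCPU remain.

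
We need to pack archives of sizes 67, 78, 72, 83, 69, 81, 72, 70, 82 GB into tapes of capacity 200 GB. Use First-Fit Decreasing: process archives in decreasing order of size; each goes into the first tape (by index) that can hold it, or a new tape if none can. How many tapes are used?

5 tapes

Sorted descending: 83, 82, 81, 78, 72, 72, 70, 69, 67.
Put 83 GB in tape 1; 117 GB remain.
Put 82 GB in tape 1; 35 GB remain.
Put 81 GB in tape 2; 119 GB remain.
Put 78 GB in tape 2; 41 GB remain.
Put 72 GB in tape 3; 128 GB remain.
Put 72 GB in tape 3; 56 GB remain.
Put 70 GB in tape 4; 130 GB remain.
Put 69 GB in tape 4; 61 GB remain.
Put 67 GB in tape 5; 133 GB remain.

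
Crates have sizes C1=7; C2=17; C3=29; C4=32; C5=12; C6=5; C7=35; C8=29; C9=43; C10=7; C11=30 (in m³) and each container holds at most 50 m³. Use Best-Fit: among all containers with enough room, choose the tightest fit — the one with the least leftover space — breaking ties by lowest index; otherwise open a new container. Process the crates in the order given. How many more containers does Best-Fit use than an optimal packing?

Best-Fit: [7,17] [29] [32,12,5] [35] [29] [43,7] [30] → 7 containers.
6 crates exceed 25 m³ (half the capacity), and no two of those can share a container, so at least 6 containers are needed.
An optimal packing achieves that bound: [43,7] [35,12] [32,17] [30,7,5] [29] [29] → 6 containers.
Excess: 7 − 6 = 1.

1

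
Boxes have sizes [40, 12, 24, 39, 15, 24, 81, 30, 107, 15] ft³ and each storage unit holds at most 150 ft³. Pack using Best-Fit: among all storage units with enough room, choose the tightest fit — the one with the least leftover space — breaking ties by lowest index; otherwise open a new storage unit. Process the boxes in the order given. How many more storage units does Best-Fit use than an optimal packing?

Best-Fit: [40,12,24,39,15] [24,81,30,15] [107] → 3 storage units.
Total size 387 ft³; any packing needs at least ⌈387/150⌉ = 3 storage units.
So 3 is already optimal.

0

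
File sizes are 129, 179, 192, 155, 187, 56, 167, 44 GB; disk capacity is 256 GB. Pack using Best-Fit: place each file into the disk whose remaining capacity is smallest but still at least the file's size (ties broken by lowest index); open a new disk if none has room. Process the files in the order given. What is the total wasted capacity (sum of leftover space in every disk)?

427

129 GB → disk 1 (remaining 127 GB)
179 GB → disk 2 (remaining 77 GB)
192 GB → disk 3 (remaining 64 GB)
155 GB → disk 4 (remaining 101 GB)
187 GB → disk 5 (remaining 69 GB)
56 GB → disk 3 (remaining 8 GB)
167 GB → disk 6 (remaining 89 GB)
44 GB → disk 5 (remaining 25 GB)
6 disks × 256 GB = 1536 GB; used 1109 GB; unused 427 GB.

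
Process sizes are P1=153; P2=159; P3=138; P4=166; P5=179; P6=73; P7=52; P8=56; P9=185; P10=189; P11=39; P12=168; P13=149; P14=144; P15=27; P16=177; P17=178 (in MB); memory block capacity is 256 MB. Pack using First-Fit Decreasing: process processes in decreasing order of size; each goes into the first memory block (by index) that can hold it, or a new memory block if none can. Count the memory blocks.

12

Sorted descending: 189, 185, 179, 178, 177, 168, 166, 159, 153, 149, 144, 138, 73, 56, 52, 39, 27.
189 MB → memory block 1 (remaining 67 MB)
185 MB → memory block 2 (remaining 71 MB)
179 MB → memory block 3 (remaining 77 MB)
178 MB → memory block 4 (remaining 78 MB)
177 MB → memory block 5 (remaining 79 MB)
168 MB → memory block 6 (remaining 88 MB)
166 MB → memory block 7 (remaining 90 MB)
159 MB → memory block 8 (remaining 97 MB)
153 MB → memory block 9 (remaining 103 MB)
149 MB → memory block 10 (remaining 107 MB)
144 MB → memory block 11 (remaining 112 MB)
138 MB → memory block 12 (remaining 118 MB)
73 MB → memory block 3 (remaining 4 MB)
56 MB → memory block 1 (remaining 11 MB)
52 MB → memory block 2 (remaining 19 MB)
39 MB → memory block 4 (remaining 39 MB)
27 MB → memory block 4 (remaining 12 MB)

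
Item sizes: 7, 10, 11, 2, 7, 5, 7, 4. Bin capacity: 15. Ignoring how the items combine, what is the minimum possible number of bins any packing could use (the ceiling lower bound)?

4

Total size = 7 + 10 + 11 + 2 + 7 + 5 + 7 + 4 = 53.
⌈53 / 15⌉ = 4.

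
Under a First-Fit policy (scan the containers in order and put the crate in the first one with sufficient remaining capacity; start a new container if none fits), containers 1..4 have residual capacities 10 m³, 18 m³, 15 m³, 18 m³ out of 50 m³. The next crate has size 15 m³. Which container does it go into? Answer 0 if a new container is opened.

Containers with room: container 2 (18 m³), container 3 (15 m³), container 4 (18 m³).
The first with room is container 2.

2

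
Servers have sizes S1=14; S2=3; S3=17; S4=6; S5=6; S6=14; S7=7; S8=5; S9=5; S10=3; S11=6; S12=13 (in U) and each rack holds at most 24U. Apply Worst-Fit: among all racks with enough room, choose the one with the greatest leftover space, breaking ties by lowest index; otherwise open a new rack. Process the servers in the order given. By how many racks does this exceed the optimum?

Worst-Fit: [14,3,6] [17,6] [14,7] [5,5,3,6] [13] → 5 racks.
Total size 99U; any packing needs at least ⌈99/24⌉ = 5 racks.
So 5 is already optimal.

0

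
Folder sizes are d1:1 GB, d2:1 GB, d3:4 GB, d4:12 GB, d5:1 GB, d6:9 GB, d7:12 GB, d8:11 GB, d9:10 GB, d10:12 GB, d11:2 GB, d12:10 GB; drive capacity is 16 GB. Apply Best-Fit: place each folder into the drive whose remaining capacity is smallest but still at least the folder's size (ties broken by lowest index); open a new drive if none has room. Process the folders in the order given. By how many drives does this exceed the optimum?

0

Best-Fit: [1,1,4,9] [12,1,2] [12] [11] [10] [12] [10] → 7 drives.
7 folders exceed 8 GB (half the capacity), and no two of those can share a drive, so at least 7 drives are needed.
So 7 is already optimal.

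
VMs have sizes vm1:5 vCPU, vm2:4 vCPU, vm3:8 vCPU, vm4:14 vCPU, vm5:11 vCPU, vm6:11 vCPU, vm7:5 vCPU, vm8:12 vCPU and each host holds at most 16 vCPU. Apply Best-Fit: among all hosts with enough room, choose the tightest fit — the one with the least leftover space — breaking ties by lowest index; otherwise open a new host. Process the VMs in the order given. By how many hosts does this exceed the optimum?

1

Best-Fit: [5,4] [8] [14] [11,5] [11] [12] → 6 hosts.
Total size 70 vCPU; any packing needs at least ⌈70/16⌉ = 5 hosts.
An optimal packing achieves that bound: [14] [12,4] [11,5] [11,5] [8] → 5 hosts.
Excess: 6 − 5 = 1.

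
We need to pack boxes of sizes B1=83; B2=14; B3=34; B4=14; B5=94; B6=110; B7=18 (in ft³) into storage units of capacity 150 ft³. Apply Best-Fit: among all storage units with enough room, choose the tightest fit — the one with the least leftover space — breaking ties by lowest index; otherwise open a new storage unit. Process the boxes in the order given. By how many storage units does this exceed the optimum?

0

Best-Fit: [83,14,34,14] [94] [110,18] → 3 storage units.
Total size 367 ft³; any packing needs at least ⌈367/150⌉ = 3 storage units.
So 3 is already optimal.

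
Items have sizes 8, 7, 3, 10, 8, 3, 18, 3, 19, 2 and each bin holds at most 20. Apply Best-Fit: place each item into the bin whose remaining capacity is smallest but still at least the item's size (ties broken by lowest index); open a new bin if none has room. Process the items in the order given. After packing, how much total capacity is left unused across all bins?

19

8 → bin 1 (remaining 12)
7 → bin 1 (remaining 5)
3 → bin 1 (remaining 2)
10 → bin 2 (remaining 10)
8 → bin 2 (remaining 2)
3 → bin 3 (remaining 17)
18 → bin 4 (remaining 2)
3 → bin 3 (remaining 14)
19 → bin 5 (remaining 1)
2 → bin 1 (remaining 0)
5 bins × 20 = 100; used 81; unused 19.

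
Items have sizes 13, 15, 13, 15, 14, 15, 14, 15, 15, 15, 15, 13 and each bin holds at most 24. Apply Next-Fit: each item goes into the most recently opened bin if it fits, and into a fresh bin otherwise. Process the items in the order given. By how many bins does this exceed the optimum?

Next-Fit: [13] [15] [13] [15] [14] [15] [14] [15] [15] [15] [15] [13] → 12 bins.
12 items exceed 12 (half the capacity), and no two of those can share a bin, so at least 12 bins are needed.
So 12 is already optimal.

0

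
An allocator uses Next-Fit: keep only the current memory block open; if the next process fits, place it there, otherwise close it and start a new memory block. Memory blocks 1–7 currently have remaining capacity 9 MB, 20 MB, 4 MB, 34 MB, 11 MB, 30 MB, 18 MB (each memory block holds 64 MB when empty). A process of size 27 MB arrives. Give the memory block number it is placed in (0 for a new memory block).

Next-Fit only looks at memory block 7, which has 18 MB free.
27 MB does not fit, so a new memory block is opened.

0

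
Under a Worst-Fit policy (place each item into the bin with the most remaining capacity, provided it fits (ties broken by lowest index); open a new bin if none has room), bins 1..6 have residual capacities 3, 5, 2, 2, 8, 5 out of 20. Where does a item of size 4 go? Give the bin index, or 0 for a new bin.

5

Bins with room: bin 2 (5), bin 5 (8), bin 6 (5).
Most room is bin 5 with 8 free.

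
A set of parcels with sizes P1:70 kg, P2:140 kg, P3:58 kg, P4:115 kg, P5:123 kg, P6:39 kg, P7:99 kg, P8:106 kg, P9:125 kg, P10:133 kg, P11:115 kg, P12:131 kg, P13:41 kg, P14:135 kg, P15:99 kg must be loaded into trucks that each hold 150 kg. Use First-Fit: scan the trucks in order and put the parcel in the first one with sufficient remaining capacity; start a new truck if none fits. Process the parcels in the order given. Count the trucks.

truck 1: place P1 (70 kg), 80 kg left
truck 2: place P2 (140 kg), 10 kg left
truck 1: place P3 (58 kg), 22 kg left
truck 3: place P4 (115 kg), 35 kg left
truck 4: place P5 (123 kg), 27 kg left
truck 5: place P6 (39 kg), 111 kg left
truck 5: place P7 (99 kg), 12 kg left
truck 6: place P8 (106 kg), 44 kg left
truck 7: place P9 (125 kg), 25 kg left
truck 8: place P10 (133 kg), 17 kg left
truck 9: place P11 (115 kg), 35 kg left
truck 10: place P12 (131 kg), 19 kg left
truck 6: place P13 (41 kg), 3 kg left
truck 11: place P14 (135 kg), 15 kg left
truck 12: place P15 (99 kg), 51 kg left
Final trucks: [70,58] [140] [115] [123] [39,99] [106,41] [125] [133] [115] [131] [135] [99].

12 trucks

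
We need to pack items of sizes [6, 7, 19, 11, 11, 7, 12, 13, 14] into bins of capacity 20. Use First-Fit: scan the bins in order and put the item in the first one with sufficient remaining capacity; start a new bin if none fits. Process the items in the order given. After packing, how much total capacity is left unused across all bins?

40

bin 1: place 6, 14 left
bin 1: place 7, 7 left
bin 2: place 19, 1 left
bin 3: place 11, 9 left
bin 4: place 11, 9 left
bin 1: place 7, 0 left
bin 5: place 12, 8 left
bin 6: place 13, 7 left
bin 7: place 14, 6 left
7 bins × 20 = 140; used 100; unused 40.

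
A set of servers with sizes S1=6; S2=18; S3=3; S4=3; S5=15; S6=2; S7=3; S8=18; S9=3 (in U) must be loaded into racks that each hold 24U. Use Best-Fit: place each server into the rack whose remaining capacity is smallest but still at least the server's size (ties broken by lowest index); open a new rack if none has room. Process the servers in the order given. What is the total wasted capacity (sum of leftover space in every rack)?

rack 1: place S1 (6U), 18U left
rack 1: place S2 (18U), 0U left
rack 2: place S3 (3U), 21U left
rack 2: place S4 (3U), 18U left
rack 2: place S5 (15U), 3U left
rack 2: place S6 (2U), 1U left
rack 3: place S7 (3U), 21U left
rack 3: place S8 (18U), 3U left
rack 3: place S9 (3U), 0U left
3 racks × 24U = 72U; used 71U; unused 1U.

1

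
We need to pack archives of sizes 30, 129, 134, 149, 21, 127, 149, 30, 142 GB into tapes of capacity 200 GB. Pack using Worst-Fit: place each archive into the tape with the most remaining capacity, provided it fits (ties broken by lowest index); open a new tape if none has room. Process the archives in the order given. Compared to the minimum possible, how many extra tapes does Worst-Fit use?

0

Worst-Fit: [30,129] [134,21] [149] [127,30] [149] [142] → 6 tapes.
6 archives exceed 100 GB (half the capacity), and no two of those can share a tape, so at least 6 tapes are needed.
So 6 is already optimal.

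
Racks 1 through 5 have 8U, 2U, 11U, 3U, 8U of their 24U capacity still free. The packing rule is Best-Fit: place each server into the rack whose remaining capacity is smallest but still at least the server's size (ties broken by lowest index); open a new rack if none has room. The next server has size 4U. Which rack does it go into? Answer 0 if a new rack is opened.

Racks with room: rack 1 (8U), rack 3 (11U), rack 5 (8U).
Tightest fit is rack 1 with 8U free.

1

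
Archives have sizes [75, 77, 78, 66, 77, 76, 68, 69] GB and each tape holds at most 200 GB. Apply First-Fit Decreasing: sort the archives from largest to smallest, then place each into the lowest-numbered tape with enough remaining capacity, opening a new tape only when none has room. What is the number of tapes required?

4

Sorted descending: 78, 77, 77, 76, 75, 69, 68, 66.
Put 78 GB in tape 1; 122 GB remain.
Put 77 GB in tape 1; 45 GB remain.
Put 77 GB in tape 2; 123 GB remain.
Put 76 GB in tape 2; 47 GB remain.
Put 75 GB in tape 3; 125 GB remain.
Put 69 GB in tape 3; 56 GB remain.
Put 68 GB in tape 4; 132 GB remain.
Put 66 GB in tape 4; 66 GB remain.
Final tapes: [78,77] [77,76] [75,69] [68,66].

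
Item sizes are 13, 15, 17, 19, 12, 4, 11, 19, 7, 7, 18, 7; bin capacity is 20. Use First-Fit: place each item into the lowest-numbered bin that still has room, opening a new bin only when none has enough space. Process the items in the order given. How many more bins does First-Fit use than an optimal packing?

First-Fit: [13,4] [15] [17] [19] [12,7] [11,7] [19] [18] [7] → 9 bins.
Total size 149; any packing needs at least ⌈149/20⌉ = 8 bins.
An optimal packing achieves that bound: [19] [19] [18] [17] [15,4] [13,7] [12,7] [11,7] → 8 bins.
Excess: 9 − 8 = 1.

1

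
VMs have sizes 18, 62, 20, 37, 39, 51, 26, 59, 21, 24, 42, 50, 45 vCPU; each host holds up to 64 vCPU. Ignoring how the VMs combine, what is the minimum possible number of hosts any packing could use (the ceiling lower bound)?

Total size = 18 + 62 + 20 + 37 + 39 + 51 + 26 + 59 + 21 + 24 + 42 + 50 + 45 = 494 vCPU.
⌈494 / 64⌉ = 8.

8 hosts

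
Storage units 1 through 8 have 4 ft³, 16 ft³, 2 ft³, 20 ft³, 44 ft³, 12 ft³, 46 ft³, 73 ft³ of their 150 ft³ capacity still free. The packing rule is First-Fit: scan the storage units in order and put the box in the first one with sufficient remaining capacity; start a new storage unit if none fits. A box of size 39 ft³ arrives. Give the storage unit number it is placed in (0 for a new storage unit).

5

Storage units with room: storage unit 5 (44 ft³), storage unit 7 (46 ft³), storage unit 8 (73 ft³).
The first with room is storage unit 5.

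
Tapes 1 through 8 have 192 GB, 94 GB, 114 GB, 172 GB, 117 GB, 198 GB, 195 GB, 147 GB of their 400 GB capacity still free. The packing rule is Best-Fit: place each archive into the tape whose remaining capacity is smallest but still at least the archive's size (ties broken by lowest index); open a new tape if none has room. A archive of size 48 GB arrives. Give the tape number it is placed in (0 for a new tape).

2

Tapes with room: tape 1 (192 GB), tape 2 (94 GB), tape 3 (114 GB), tape 4 (172 GB), tape 5 (117 GB), tape 6 (198 GB), tape 7 (195 GB), tape 8 (147 GB).
Tightest fit is tape 2 with 94 GB free.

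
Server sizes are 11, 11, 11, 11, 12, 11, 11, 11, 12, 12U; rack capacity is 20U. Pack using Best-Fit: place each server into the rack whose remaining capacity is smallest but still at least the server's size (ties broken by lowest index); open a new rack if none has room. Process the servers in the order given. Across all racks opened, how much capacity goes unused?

Put 11U in rack 1; 9U remain.
Put 11U in rack 2; 9U remain.
Put 11U in rack 3; 9U remain.
Put 11U in rack 4; 9U remain.
Put 12U in rack 5; 8U remain.
Put 11U in rack 6; 9U remain.
Put 11U in rack 7; 9U remain.
Put 11U in rack 8; 9U remain.
Put 12U in rack 9; 8U remain.
Put 12U in rack 10; 8U remain.
10 racks × 20U = 200U; used 113U; unused 87U.

87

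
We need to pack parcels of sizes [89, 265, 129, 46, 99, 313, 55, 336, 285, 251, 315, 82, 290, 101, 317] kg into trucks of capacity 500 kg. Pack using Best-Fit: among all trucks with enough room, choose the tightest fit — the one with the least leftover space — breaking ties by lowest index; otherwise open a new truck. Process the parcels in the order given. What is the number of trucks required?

Put 89 kg in truck 1; 411 kg remain.
Put 265 kg in truck 1; 146 kg remain.
Put 129 kg in truck 1; 17 kg remain.
Put 46 kg in truck 2; 454 kg remain.
Put 99 kg in truck 2; 355 kg remain.
Put 313 kg in truck 2; 42 kg remain.
Put 55 kg in truck 3; 445 kg remain.
Put 336 kg in truck 3; 109 kg remain.
Put 285 kg in truck 4; 215 kg remain.
Put 251 kg in truck 5; 249 kg remain.
Put 315 kg in truck 6; 185 kg remain.
Put 82 kg in truck 3; 27 kg remain.
Put 290 kg in truck 7; 210 kg remain.
Put 101 kg in truck 6; 84 kg remain.
Put 317 kg in truck 8; 183 kg remain.
Final trucks: [89,265,129] [46,99,313] [55,336,82] [285] [251] [315,101] [290] [317].

8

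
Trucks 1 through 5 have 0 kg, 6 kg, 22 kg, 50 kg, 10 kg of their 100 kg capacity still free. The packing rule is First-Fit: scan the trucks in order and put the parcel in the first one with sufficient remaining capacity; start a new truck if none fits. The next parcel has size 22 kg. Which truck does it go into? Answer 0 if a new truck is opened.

Trucks with room: truck 3 (22 kg), truck 4 (50 kg).
The first with room is truck 3.

3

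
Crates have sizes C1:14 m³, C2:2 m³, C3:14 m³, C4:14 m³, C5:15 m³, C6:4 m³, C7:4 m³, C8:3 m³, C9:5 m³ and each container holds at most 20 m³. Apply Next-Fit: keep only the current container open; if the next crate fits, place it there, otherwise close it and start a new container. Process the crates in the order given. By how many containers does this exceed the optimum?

1

Next-Fit: [14,2] [14] [14] [15,4] [4,3,5] → 5 containers.
Total size 75 m³; any packing needs at least ⌈75/20⌉ = 4 containers.
An optimal packing achieves that bound: [15,5] [14,4,2] [14,4] [14,3] → 4 containers.
Excess: 5 − 4 = 1.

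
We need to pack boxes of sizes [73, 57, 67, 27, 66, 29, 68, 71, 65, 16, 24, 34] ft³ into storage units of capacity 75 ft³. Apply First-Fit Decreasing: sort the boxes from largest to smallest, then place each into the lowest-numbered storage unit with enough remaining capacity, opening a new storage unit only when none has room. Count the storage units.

Sorted descending: 73, 71, 68, 67, 66, 65, 57, 34, 29, 27, 24, 16.
storage unit 1: place 73 ft³, 2 ft³ left
storage unit 2: place 71 ft³, 4 ft³ left
storage unit 3: place 68 ft³, 7 ft³ left
storage unit 4: place 67 ft³, 8 ft³ left
storage unit 5: place 66 ft³, 9 ft³ left
storage unit 6: place 65 ft³, 10 ft³ left
storage unit 7: place 57 ft³, 18 ft³ left
storage unit 8: place 34 ft³, 41 ft³ left
storage unit 8: place 29 ft³, 12 ft³ left
storage unit 9: place 27 ft³, 48 ft³ left
storage unit 9: place 24 ft³, 24 ft³ left
storage unit 7: place 16 ft³, 2 ft³ left
Final storage units: [73] [71] [68] [67] [66] [65] [57,16] [34,29] [27,24].

9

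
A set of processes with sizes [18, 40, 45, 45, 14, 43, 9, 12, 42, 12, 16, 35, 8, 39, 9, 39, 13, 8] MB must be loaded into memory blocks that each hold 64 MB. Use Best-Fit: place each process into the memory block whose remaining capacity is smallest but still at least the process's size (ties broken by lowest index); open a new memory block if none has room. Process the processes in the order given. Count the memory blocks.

18 MB → memory block 1 (remaining 46 MB)
40 MB → memory block 1 (remaining 6 MB)
45 MB → memory block 2 (remaining 19 MB)
45 MB → memory block 3 (remaining 19 MB)
14 MB → memory block 2 (remaining 5 MB)
43 MB → memory block 4 (remaining 21 MB)
9 MB → memory block 3 (remaining 10 MB)
12 MB → memory block 4 (remaining 9 MB)
42 MB → memory block 5 (remaining 22 MB)
12 MB → memory block 5 (remaining 10 MB)
16 MB → memory block 6 (remaining 48 MB)
35 MB → memory block 6 (remaining 13 MB)
8 MB → memory block 4 (remaining 1 MB)
39 MB → memory block 7 (remaining 25 MB)
9 MB → memory block 3 (remaining 1 MB)
39 MB → memory block 8 (remaining 25 MB)
13 MB → memory block 6 (remaining 0 MB)
8 MB → memory block 5 (remaining 2 MB)

8 memory blocks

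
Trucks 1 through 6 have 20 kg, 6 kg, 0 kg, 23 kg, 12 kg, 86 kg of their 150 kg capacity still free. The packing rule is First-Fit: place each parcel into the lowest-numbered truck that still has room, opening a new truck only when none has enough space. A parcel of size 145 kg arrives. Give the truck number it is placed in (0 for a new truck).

No truck has ≥ 145 kg free, so a new truck is opened.

0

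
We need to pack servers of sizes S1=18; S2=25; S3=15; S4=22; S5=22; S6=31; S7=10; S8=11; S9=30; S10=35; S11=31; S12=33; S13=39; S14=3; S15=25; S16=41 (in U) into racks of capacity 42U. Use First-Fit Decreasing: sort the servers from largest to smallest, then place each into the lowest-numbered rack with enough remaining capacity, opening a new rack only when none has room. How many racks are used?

11 racks

Sorted descending: 41, 39, 35, 33, 31, 31, 30, 25, 25, 22, 22, 18, 15, 11, 10, 3.
rack 1: place 41U, 1U left
rack 2: place 39U, 3U left
rack 3: place 35U, 7U left
rack 4: place 33U, 9U left
rack 5: place 31U, 11U left
rack 6: place 31U, 11U left
rack 7: place 30U, 12U left
rack 8: place 25U, 17U left
rack 9: place 25U, 17U left
rack 10: place 22U, 20U left
rack 11: place 22U, 20U left
rack 10: place 18U, 2U left
rack 8: place 15U, 2U left
rack 5: place 11U, 0U left
rack 6: place 10U, 1U left
rack 2: place 3U, 0U left
Final racks: [41] [39,3] [35] [33] [31,11] [31,10] [30] [25,15] [25] [22,18] [22].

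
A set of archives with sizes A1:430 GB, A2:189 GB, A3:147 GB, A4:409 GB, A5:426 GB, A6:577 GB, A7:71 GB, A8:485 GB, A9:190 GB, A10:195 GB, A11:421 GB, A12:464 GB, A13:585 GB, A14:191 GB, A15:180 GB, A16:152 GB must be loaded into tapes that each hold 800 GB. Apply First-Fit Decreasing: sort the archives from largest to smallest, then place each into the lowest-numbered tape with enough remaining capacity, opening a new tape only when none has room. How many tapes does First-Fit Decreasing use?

8 tapes

Sorted descending: 585, 577, 485, 464, 430, 426, 421, 409, 195, 191, 190, 189, 180, 152, 147, 71.
tape 1: place 585 GB, 215 GB left
tape 2: place 577 GB, 223 GB left
tape 3: place 485 GB, 315 GB left
tape 4: place 464 GB, 336 GB left
tape 5: place 430 GB, 370 GB left
tape 6: place 426 GB, 374 GB left
tape 7: place 421 GB, 379 GB left
tape 8: place 409 GB, 391 GB left
tape 1: place 195 GB, 20 GB left
tape 2: place 191 GB, 32 GB left
tape 3: place 190 GB, 125 GB left
tape 4: place 189 GB, 147 GB left
tape 5: place 180 GB, 190 GB left
tape 5: place 152 GB, 38 GB left
tape 4: place 147 GB, 0 GB left
tape 3: place 71 GB, 54 GB left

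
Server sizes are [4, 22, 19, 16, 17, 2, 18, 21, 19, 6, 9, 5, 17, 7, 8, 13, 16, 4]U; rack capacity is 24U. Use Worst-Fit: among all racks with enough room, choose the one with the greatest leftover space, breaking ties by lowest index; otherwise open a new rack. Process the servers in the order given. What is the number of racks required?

rack 1: place 4U, 20U left
rack 2: place 22U, 2U left
rack 1: place 19U, 1U left
rack 3: place 16U, 8U left
rack 4: place 17U, 7U left
rack 3: place 2U, 6U left
rack 5: place 18U, 6U left
rack 6: place 21U, 3U left
rack 7: place 19U, 5U left
rack 4: place 6U, 1U left
rack 8: place 9U, 15U left
rack 8: place 5U, 10U left
rack 9: place 17U, 7U left
rack 8: place 7U, 3U left
rack 10: place 8U, 16U left
rack 10: place 13U, 3U left
rack 11: place 16U, 8U left
rack 11: place 4U, 4U left
Final racks: [4,19] [22] [16,2] [17,6] [18] [21] [19] [9,5,7] [17] [8,13] [16,4].

11 racks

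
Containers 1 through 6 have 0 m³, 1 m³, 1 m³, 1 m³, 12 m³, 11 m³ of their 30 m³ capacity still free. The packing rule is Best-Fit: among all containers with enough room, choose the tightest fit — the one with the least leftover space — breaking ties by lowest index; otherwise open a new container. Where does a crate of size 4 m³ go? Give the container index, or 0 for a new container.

Containers with room: container 5 (12 m³), container 6 (11 m³).
Tightest fit is container 6 with 11 m³ free.

6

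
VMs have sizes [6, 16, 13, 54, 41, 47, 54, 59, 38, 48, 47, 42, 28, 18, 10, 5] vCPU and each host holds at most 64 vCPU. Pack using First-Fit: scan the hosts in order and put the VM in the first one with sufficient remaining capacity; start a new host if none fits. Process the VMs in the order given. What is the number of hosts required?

host 1: place 6 vCPU, 58 vCPU left
host 1: place 16 vCPU, 42 vCPU left
host 1: place 13 vCPU, 29 vCPU left
host 2: place 54 vCPU, 10 vCPU left
host 3: place 41 vCPU, 23 vCPU left
host 4: place 47 vCPU, 17 vCPU left
host 5: place 54 vCPU, 10 vCPU left
host 6: place 59 vCPU, 5 vCPU left
host 7: place 38 vCPU, 26 vCPU left
host 8: place 48 vCPU, 16 vCPU left
host 9: place 47 vCPU, 17 vCPU left
host 10: place 42 vCPU, 22 vCPU left
host 1: place 28 vCPU, 1 vCPU left
host 3: place 18 vCPU, 5 vCPU left
host 2: place 10 vCPU, 0 vCPU left
host 3: place 5 vCPU, 0 vCPU left

10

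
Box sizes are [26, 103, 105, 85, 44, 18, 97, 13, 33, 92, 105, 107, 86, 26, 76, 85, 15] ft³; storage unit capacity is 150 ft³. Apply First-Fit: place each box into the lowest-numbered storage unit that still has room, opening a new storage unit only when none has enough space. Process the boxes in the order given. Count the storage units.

10

Put 26 ft³ in storage unit 1; 124 ft³ remain.
Put 103 ft³ in storage unit 1; 21 ft³ remain.
Put 105 ft³ in storage unit 2; 45 ft³ remain.
Put 85 ft³ in storage unit 3; 65 ft³ remain.
Put 44 ft³ in storage unit 2; 1 ft³ remain.
Put 18 ft³ in storage unit 1; 3 ft³ remain.
Put 97 ft³ in storage unit 4; 53 ft³ remain.
Put 13 ft³ in storage unit 3; 52 ft³ remain.
Put 33 ft³ in storage unit 3; 19 ft³ remain.
Put 92 ft³ in storage unit 5; 58 ft³ remain.
Put 105 ft³ in storage unit 6; 45 ft³ remain.
Put 107 ft³ in storage unit 7; 43 ft³ remain.
Put 86 ft³ in storage unit 8; 64 ft³ remain.
Put 26 ft³ in storage unit 4; 27 ft³ remain.
Put 76 ft³ in storage unit 9; 74 ft³ remain.
Put 85 ft³ in storage unit 10; 65 ft³ remain.
Put 15 ft³ in storage unit 3; 4 ft³ remain.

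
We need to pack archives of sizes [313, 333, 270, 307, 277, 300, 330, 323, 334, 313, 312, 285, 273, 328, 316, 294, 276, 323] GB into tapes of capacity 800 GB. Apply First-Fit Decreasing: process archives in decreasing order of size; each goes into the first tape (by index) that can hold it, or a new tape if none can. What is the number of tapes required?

9

Sorted descending: 334, 333, 330, 328, 323, 323, 316, 313, 313, 312, 307, 300, 294, 285, 277, 276, 273, 270.
tape 1: place 334 GB, 466 GB left
tape 1: place 333 GB, 133 GB left
tape 2: place 330 GB, 470 GB left
tape 2: place 328 GB, 142 GB left
tape 3: place 323 GB, 477 GB left
tape 3: place 323 GB, 154 GB left
tape 4: place 316 GB, 484 GB left
tape 4: place 313 GB, 171 GB left
tape 5: place 313 GB, 487 GB left
tape 5: place 312 GB, 175 GB left
tape 6: place 307 GB, 493 GB left
tape 6: place 300 GB, 193 GB left
tape 7: place 294 GB, 506 GB left
tape 7: place 285 GB, 221 GB left
tape 8: place 277 GB, 523 GB left
tape 8: place 276 GB, 247 GB left
tape 9: place 273 GB, 527 GB left
tape 9: place 270 GB, 257 GB left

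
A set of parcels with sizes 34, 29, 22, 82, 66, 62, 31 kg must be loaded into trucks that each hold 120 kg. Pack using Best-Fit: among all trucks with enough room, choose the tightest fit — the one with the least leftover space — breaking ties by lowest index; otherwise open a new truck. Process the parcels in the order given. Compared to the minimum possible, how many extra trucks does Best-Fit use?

Best-Fit: [34,29,22,31] [82] [66] [62] → 4 trucks.
Total size 326 kg; any packing needs at least ⌈326/120⌉ = 3 trucks.
An optimal packing achieves that bound: [82,34] [66,31,22] [62,29] → 3 trucks.
Excess: 4 − 3 = 1.

1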